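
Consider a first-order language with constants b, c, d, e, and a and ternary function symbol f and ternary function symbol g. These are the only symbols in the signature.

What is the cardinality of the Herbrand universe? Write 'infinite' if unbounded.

The signature has at least one function symbol (f, arity 3) and at least one constant (b).
Iterating f gives infinitely many distinct ground terms: b, f(b, b, b), f(f(b, b, b), f(b, b, b), f(b, b, b)), ...
So the Herbrand universe is infinite.

infinite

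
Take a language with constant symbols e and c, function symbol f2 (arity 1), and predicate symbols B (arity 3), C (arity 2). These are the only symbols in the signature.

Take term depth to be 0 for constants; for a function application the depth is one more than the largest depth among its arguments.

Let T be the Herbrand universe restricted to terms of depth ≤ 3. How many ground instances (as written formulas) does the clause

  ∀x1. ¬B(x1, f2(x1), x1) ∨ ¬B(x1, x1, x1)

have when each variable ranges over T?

Ground terms of depth ≤ 3:
  If N_k denotes the number of depth-≤k ground terms, the 2 constants give N_0 = 2, and each function symbol of arity r contributes N_{k-1}^r new terms at level k: N_k = 2 + N_{k-1}.
  N_0 = 2
  N_1 = 2 + 2 = 4
  N_2 = 2 + 4 = 6
  N_3 = 2 + 6 = 8
So there are 8 ground terms available for substitution.
The variable x1 ranges independently over the available ground terms, and distinct assignments produce distinct instances.
Number of ground instances = 8.

8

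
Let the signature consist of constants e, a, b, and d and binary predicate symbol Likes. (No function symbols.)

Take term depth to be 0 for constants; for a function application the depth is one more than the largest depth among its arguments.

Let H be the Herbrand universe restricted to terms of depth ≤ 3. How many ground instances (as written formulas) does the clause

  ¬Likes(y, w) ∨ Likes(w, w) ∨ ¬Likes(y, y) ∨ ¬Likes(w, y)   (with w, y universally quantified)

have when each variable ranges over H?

16

Ground terms of depth ≤ 3:
  With no function symbols every ground term is a constant, so there are exactly 4 ground terms at every depth bound.
  N_0 = 4
  N_1 = 4
  N_2 = 4
  N_3 = 4
  Explicitly: e, a, b, d.
So there are 4 ground terms available for substitution.
The clause has 2 distinct variables (w, y), each appearing in the body. In the free term algebra distinct substitutions yield syntactically distinct ground instances.
Number of ground instances = 4^2 = 16.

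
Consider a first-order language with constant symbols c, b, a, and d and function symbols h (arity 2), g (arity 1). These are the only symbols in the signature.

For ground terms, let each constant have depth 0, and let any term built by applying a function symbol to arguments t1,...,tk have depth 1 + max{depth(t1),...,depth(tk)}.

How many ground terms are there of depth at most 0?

4

Let N_k = |{terms of depth ≤ k}|. Then N_0 = 4 and N_k = 4 + N_{k-1}^2 + N_{k-1} for k ≥ 1 (one summand per function symbol, arity giving the exponent).
N_0 = 4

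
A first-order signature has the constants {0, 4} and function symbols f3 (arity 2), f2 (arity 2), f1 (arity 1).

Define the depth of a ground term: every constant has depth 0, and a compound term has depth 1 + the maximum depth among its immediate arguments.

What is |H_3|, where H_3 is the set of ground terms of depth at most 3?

Let N_k count ground terms of depth at most k. Each non-constant term of depth ≤ k is some function symbol applied to depth-≤(k−1) arguments, giving N_k = 2 + N_{k-1}^2 + N_{k-1}^2 + N_{k-1}.
N_0 = 2
N_1 = 2 + 2^2 + 2^2 + 2 = 12
N_2 = 2 + 12^2 + 12^2 + 12 = 302
N_3 = 2 + 302^2 + 302^2 + 302 = 182712

182712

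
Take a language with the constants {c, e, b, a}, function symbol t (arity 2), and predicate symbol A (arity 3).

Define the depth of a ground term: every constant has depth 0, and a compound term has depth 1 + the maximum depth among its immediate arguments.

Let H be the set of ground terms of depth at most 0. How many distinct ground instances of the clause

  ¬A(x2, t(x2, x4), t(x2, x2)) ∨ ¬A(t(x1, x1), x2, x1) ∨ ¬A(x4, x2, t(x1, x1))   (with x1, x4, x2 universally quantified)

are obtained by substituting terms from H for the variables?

64

Ground terms of depth ≤ 0:
  If N_k denotes the number of depth-≤k ground terms, the 4 constants give N_0 = 4, and each function symbol of arity r contributes N_{k-1}^r new terms at level k: N_k = 4 + N_{k-1}^2.
  N_0 = 4
So there are 4 ground terms available for substitution.
The clause has 3 distinct variables (x1, x4, x2), each appearing in the body. In the free term algebra distinct substitutions yield syntactically distinct ground instances.
Number of ground instances = 4^3 = 64.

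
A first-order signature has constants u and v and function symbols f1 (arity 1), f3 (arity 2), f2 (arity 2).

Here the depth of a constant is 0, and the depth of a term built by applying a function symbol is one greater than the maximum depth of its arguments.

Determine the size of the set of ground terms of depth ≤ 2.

302

Count level by level. With function symbols f1/1, f3/2, f2/2, the terms of depth ≤ k are the 2 constants together with each function applied to depth-≤(k−1) tuples, so N_k = 2 + N_{k-1} + N_{k-1}^2 + N_{k-1}^2.
N_0 = 2
N_1 = 2 + 2 + 2^2 + 2^2 = 12
N_2 = 2 + 12 + 12^2 + 12^2 = 302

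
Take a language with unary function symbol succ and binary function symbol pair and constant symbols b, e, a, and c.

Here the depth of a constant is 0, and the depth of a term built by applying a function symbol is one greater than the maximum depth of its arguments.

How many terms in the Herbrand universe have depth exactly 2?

580

Let N_k = |{terms of depth ≤ k}|. Then N_0 = 4 and N_k = 4 + N_{k-1} + N_{k-1}^2 for k ≥ 1 (one summand per function symbol, arity giving the exponent).
N_0 = 4
N_1 = 4 + 4 + 4^2 = 24
N_2 = 4 + 24 + 24^2 = 604
Terms of depth exactly 2: N_2 − N_1 = 604 − 24 = 580.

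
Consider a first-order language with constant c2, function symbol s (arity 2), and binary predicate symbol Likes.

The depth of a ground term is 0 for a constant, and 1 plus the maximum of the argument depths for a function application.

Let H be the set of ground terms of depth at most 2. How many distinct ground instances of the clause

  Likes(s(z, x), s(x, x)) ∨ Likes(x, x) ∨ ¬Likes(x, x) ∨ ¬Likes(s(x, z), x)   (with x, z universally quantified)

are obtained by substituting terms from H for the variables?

25

Ground terms of depth ≤ 2:
  Let N_k = |{terms of depth ≤ k}|. Then N_0 = 1 and N_k = 1 + N_{k-1}^2 for k ≥ 1 (one summand per function symbol, arity giving the exponent).
  N_0 = 1
  N_1 = 1 + 1^2 = 2
  N_2 = 1 + 2^2 = 5
  Explicitly: c2, s(c2, c2), s(c2, s(c2, c2)), s(s(c2, c2), c2), s(s(c2, c2), s(c2, c2)).
So there are 5 ground terms available for substitution.
There are 2 variables to instantiate (x, z), each occurring in at least one literal, so different choices give different ground instances.
Number of ground instances = 5^2 = 25.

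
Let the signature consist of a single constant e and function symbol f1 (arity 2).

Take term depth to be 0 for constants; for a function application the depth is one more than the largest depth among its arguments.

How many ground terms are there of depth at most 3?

If N_k denotes the number of depth-≤k ground terms, the 1 constant gives N_0 = 1, and each function symbol of arity r contributes N_{k-1}^r new terms at level k: N_k = 1 + N_{k-1}^2.
N_0 = 1
N_1 = 1 + 1^2 = 2
N_2 = 1 + 2^2 = 5
N_3 = 1 + 5^2 = 26

26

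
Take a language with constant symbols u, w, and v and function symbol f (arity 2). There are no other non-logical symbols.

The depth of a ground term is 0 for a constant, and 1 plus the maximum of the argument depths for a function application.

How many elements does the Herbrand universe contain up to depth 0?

Let N_k count ground terms of depth at most k. Each non-constant term of depth ≤ k is some function symbol applied to depth-≤(k−1) arguments, giving N_k = 3 + N_{k-1}^2.
N_0 = 3
Explicitly: u, w, v.

3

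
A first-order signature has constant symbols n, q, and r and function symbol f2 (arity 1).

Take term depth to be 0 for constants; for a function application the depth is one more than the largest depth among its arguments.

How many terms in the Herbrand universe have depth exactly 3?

Let N_k = |{terms of depth ≤ k}|. Then N_0 = 3 and N_k = 3 + N_{k-1} for k ≥ 1 (one summand per function symbol, arity giving the exponent).
N_0 = 3
N_1 = 3 + 3 = 6
N_2 = 3 + 6 = 9
N_3 = 3 + 9 = 12
Terms of depth exactly 3: N_3 − N_2 = 12 − 9 = 3.

3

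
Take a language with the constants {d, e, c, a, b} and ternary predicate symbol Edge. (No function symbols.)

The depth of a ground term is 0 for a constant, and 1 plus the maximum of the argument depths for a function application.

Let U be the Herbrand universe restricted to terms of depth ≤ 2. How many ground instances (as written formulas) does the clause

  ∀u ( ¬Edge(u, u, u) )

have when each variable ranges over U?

Ground terms of depth ≤ 2:
  With no function symbols every ground term is a constant, so there are exactly 5 ground terms at every depth bound.
  N_0 = 5
  N_1 = 5
  N_2 = 5
  Explicitly: d, e, c, a, b.
So there are 5 ground terms available for substitution.
There is 1 variable to instantiate (u),  occurring in at least one literal, so different choices give different ground instances.
Number of ground instances = 5.

5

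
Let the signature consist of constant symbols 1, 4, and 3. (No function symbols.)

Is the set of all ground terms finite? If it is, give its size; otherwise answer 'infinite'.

There are no function symbols, so every ground term is one of the 3 constants.
The Herbrand universe is {1, 4, 3}, which is finite with 3 elements.

3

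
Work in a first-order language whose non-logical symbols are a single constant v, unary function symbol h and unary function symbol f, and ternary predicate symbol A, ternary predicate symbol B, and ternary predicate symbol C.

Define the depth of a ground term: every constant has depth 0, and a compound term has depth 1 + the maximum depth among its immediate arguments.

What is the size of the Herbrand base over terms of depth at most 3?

10125

First count ground terms of depth ≤ 3.
Let N_k count ground terms of depth at most k. Each non-constant term of depth ≤ k is some function symbol applied to depth-≤(k−1) arguments, giving N_k = 1 + N_{k-1} + N_{k-1}.
N_0 = 1
N_1 = 1 + 1 + 1 = 3
N_2 = 1 + 3 + 3 = 7
N_3 = 1 + 7 + 7 = 15
So |H| = 15.
A ground atom is a predicate applied to a tuple of terms from H, so the count is the sum over predicates of |H|^arity:
  A: 15^3 = 3375;  B: 15^3 = 3375;  C: 15^3 = 3375
Total ground atoms: 3375 + 3375 + 3375 = 10125.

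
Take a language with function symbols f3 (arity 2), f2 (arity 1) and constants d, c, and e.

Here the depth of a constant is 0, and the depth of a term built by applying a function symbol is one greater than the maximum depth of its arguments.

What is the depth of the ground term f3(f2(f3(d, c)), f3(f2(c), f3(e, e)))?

depth(f3(d, c)) = 1 + max(0, 0) = 1
depth(f2(f3(d, c))) = 1 + depth(f3(d, c)) = 1 + 1 = 2
depth(f2(c)) = 1 + depth(c) = 1 + 0 = 1
depth(f3(e, e)) = 1 + max(0, 0) = 1
depth(f3(f2(c), f3(e, e))) = 1 + max(1, 1) = 2
depth(f3(f2(f3(d, c)), f3(f2(c), f3(e, e)))) = 1 + max(2, 2) = 3

3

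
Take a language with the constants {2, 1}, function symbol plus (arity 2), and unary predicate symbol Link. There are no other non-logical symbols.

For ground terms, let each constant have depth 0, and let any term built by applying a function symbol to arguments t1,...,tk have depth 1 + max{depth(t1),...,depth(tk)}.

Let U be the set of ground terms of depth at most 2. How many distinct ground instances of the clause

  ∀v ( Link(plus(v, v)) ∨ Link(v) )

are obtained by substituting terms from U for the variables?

38

Ground terms of depth ≤ 2:
  Let N_k count ground terms of depth at most k. Each non-constant term of depth ≤ k is some function symbol applied to depth-≤(k−1) arguments, giving N_k = 2 + N_{k-1}^2.
  N_0 = 2
  N_1 = 2 + 2^2 = 6
  N_2 = 2 + 6^2 = 38
So there are 38 ground terms available for substitution.
The body mentions the single quantified variable v; since ground terms form a free algebra, no two substitutions collapse to the same formula.
Number of ground instances = 38.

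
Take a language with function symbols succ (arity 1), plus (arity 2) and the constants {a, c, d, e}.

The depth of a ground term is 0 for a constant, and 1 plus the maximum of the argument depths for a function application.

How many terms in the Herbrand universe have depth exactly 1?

Write N_k for the number of ground terms of depth ≤ k. A term of depth ≤ k is either a constant or a function symbol applied to arguments of depth ≤ k−1, so N_k = 4 + N_{k-1} + N_{k-1}^2.
N_0 = 4
N_1 = 4 + 4 + 4^2 = 24
Terms of depth exactly 1: N_1 − N_0 = 24 − 4 = 20.

20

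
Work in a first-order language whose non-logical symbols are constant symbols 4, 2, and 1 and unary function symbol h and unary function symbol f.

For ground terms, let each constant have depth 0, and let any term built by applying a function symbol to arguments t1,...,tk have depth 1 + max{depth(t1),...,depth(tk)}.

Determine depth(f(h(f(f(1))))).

depth(f(1)) = 1 + depth(1) = 1 + 0 = 1
depth(f(f(1))) = 1 + depth(f(1)) = 1 + 1 = 2
depth(h(f(f(1)))) = 1 + depth(f(f(1))) = 1 + 2 = 3
depth(f(h(f(f(1))))) = 1 + depth(h(f(f(1)))) = 1 + 3 = 4

4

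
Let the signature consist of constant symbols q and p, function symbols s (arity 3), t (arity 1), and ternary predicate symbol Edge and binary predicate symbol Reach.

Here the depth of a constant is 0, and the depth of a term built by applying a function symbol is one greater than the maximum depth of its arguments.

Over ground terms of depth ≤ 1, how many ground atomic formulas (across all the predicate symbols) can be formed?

First count ground terms of depth ≤ 1.
If N_k denotes the number of depth-≤k ground terms, the 2 constants give N_0 = 2, and each function symbol of arity r contributes N_{k-1}^r new terms at level k: N_k = 2 + N_{k-1}^3 + N_{k-1}.
N_0 = 2
N_1 = 2 + 2^3 + 2 = 12
Explicitly: q, p, s(q, q, q), s(q, q, p), s(q, p, q), s(q, p, p), s(p, q, q), s(p, q, p), s(p, p, q), s(p, p, p), t(q), t(p).
So |H| = 12.
For each predicate symbol, the number of ground atoms is |H| raised to its arity; summing:
  Edge: 12^3 = 1728;  Reach: 12^2 = 144
Total ground atoms: 1728 + 144 = 1872.

1872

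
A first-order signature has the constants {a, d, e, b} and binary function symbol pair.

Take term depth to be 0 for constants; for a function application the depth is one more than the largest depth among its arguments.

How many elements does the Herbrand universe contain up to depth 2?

If N_k denotes the number of depth-≤k ground terms, the 4 constants give N_0 = 4, and each function symbol of arity r contributes N_{k-1}^r new terms at level k: N_k = 4 + N_{k-1}^2.
N_0 = 4
N_1 = 4 + 4^2 = 20
N_2 = 4 + 20^2 = 404

404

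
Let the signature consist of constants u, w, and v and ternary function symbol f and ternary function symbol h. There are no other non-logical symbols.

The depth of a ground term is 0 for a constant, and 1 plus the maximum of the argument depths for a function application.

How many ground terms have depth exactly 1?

Let N_k = |{terms of depth ≤ k}|. Then N_0 = 3 and N_k = 3 + N_{k-1}^3 + N_{k-1}^3 for k ≥ 1 (one summand per function symbol, arity giving the exponent).
N_0 = 3
N_1 = 3 + 3^3 + 3^3 = 57
Terms of depth exactly 1: N_1 − N_0 = 57 − 3 = 54.

54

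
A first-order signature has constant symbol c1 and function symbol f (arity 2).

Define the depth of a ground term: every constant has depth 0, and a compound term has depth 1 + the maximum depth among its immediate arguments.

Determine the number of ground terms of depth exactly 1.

1

Write N_k for the number of ground terms of depth ≤ k. A term of depth ≤ k is either a constant or a function symbol applied to arguments of depth ≤ k−1, so N_k = 1 + N_{k-1}^2.
N_0 = 1
N_1 = 1 + 1^2 = 2
Terms of depth exactly 1: N_1 − N_0 = 2 − 1 = 1.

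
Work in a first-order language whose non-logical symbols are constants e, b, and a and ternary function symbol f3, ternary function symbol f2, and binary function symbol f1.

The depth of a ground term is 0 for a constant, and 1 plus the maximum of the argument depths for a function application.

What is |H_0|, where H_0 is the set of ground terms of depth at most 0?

3

Count level by level. With function symbols f3/3, f2/3, f1/2, the terms of depth ≤ k are the 3 constants together with each function applied to depth-≤(k−1) tuples, so N_k = 3 + N_{k-1}^3 + N_{k-1}^3 + N_{k-1}^2.
N_0 = 3
Explicitly: e, b, a.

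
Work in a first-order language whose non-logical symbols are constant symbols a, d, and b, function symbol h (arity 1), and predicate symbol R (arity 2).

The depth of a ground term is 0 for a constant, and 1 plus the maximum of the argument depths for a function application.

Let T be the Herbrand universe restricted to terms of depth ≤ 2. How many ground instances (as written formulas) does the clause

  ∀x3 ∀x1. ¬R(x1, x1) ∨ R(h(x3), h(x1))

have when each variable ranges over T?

Ground terms of depth ≤ 2:
  Let N_k = |{terms of depth ≤ k}|. Then N_0 = 3 and N_k = 3 + N_{k-1} for k ≥ 1 (one summand per function symbol, arity giving the exponent).
  N_0 = 3
  N_1 = 3 + 3 = 6
  N_2 = 3 + 6 = 9
So there are 9 ground terms available for substitution.
The clause has 2 distinct variables (x3, x1), each appearing in the body. In the free term algebra distinct substitutions yield syntactically distinct ground instances.
Number of ground instances = 9^2 = 81.

81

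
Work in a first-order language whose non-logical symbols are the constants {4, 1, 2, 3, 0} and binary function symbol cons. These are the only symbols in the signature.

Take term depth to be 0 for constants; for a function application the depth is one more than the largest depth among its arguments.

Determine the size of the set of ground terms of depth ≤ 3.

Count level by level. With function symbols cons/2, the terms of depth ≤ k are the 5 constants together with each function applied to depth-≤(k−1) tuples, so N_k = 5 + N_{k-1}^2.
N_0 = 5
N_1 = 5 + 5^2 = 30
N_2 = 5 + 30^2 = 905
N_3 = 5 + 905^2 = 819030

819030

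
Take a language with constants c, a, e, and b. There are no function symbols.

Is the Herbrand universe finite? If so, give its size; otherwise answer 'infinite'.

There are no function symbols, so every ground term is one of the 4 constants.
The Herbrand universe is {c, a, e, b}, which is finite with 4 elements.

4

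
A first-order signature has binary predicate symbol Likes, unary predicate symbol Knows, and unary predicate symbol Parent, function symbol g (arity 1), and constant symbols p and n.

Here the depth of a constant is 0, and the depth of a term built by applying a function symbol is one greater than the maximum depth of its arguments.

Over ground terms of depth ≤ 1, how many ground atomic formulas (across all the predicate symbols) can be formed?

24

First count ground terms of depth ≤ 1.
Write N_k for the number of ground terms of depth ≤ k. A term of depth ≤ k is either a constant or a function symbol applied to arguments of depth ≤ k−1, so N_k = 2 + N_{k-1}.
N_0 = 2
N_1 = 2 + 2 = 4
Explicitly: p, n, g(p), g(n).
So |H| = 4.
Ground atoms are formed by filling each argument slot of a predicate with a term from H, so an r-ary predicate gives |H|^r atoms:
  Likes: 4^2 = 16;  Knows: 4;  Parent: 4
Total ground atoms: 16 + 4 + 4 = 24.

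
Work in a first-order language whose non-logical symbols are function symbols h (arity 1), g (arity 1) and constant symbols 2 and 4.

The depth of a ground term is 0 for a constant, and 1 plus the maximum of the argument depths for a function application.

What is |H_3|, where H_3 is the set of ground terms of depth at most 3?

30

Write N_k for the number of ground terms of depth ≤ k. A term of depth ≤ k is either a constant or a function symbol applied to arguments of depth ≤ k−1, so N_k = 2 + N_{k-1} + N_{k-1}.
N_0 = 2
N_1 = 2 + 2 + 2 = 6
N_2 = 2 + 6 + 6 = 14
N_3 = 2 + 14 + 14 = 30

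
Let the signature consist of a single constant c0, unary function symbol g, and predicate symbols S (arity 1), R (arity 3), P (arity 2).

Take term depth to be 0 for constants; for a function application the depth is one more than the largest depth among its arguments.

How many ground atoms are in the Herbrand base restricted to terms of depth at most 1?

First count ground terms of depth ≤ 1.
Let N_k count ground terms of depth at most k. Each non-constant term of depth ≤ k is some function symbol applied to depth-≤(k−1) arguments, giving N_k = 1 + N_{k-1}.
N_0 = 1
N_1 = 1 + 1 = 2
Explicitly: c0, g(c0).
So |H| = 2.
Ground atoms are formed by filling each argument slot of a predicate with a term from H, so an r-ary predicate gives |H|^r atoms:
  S: 2;  R: 2^3 = 8;  P: 2^2 = 4
Total ground atoms: 2 + 8 + 4 = 14.

14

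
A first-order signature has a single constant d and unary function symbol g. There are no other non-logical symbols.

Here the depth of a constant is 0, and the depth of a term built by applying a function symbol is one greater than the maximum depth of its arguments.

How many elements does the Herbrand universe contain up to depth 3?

Count level by level. With function symbols g/1, the terms of depth ≤ k are the 1 constant together with each function applied to depth-≤(k−1) tuples, so N_k = 1 + N_{k-1}.
N_0 = 1
N_1 = 1 + 1 = 2
N_2 = 1 + 2 = 3
N_3 = 1 + 3 = 4

4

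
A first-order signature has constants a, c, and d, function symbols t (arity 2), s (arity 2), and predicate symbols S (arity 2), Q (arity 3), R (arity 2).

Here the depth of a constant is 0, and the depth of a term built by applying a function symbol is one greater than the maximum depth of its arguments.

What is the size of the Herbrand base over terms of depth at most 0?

First count ground terms of depth ≤ 0.
If N_k denotes the number of depth-≤k ground terms, the 3 constants give N_0 = 3, and each function symbol of arity r contributes N_{k-1}^r new terms at level k: N_k = 3 + N_{k-1}^2 + N_{k-1}^2.
N_0 = 3
So |H| = 3.
Ground atoms are formed by filling each argument slot of a predicate with a term from H, so an r-ary predicate gives |H|^r atoms:
  S: 3^2 = 9;  Q: 3^3 = 27;  R: 3^2 = 9
Total ground atoms: 9 + 27 + 9 = 45.

45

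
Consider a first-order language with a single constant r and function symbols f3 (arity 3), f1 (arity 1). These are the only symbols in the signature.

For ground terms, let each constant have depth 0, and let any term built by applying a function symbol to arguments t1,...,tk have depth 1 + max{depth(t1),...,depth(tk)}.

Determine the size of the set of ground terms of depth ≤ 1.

Count level by level. With function symbols f3/3, f1/1, the terms of depth ≤ k are the 1 constant together with each function applied to depth-≤(k−1) tuples, so N_k = 1 + N_{k-1}^3 + N_{k-1}.
N_0 = 1
N_1 = 1 + 1^3 + 1 = 3
Explicitly: r, f3(r, r, r), f1(r).

3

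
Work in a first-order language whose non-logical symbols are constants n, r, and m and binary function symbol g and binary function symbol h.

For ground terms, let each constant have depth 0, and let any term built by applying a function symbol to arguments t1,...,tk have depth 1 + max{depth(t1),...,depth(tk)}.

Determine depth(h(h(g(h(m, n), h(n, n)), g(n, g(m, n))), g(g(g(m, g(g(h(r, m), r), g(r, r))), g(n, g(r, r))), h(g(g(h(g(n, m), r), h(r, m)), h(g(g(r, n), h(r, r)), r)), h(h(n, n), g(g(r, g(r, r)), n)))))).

7

depth(h(m, n)) = 1 + max(0, 0) = 1
depth(h(n, n)) = 1 + max(0, 0) = 1
depth(g(h(m, n), h(n, n))) = 1 + max(1, 1) = 2
depth(g(m, n)) = 1 + max(0, 0) = 1
depth(g(n, g(m, n))) = 1 + max(0, 1) = 2
depth(h(g(h(m, n), h(n, n)), g(n, g(m, n)))) = 1 + max(2, 2) = 3
depth(h(r, m)) = 1 + max(0, 0) = 1
depth(g(h(r, m), r)) = 1 + max(1, 0) = 2
depth(g(r, r)) = 1 + max(0, 0) = 1
depth(g(g(h(r, m), r), g(r, r))) = 1 + max(2, 1) = 3
depth(g(m, g(g(h(r, m), r), g(r, r)))) = 1 + max(0, 3) = 4
depth(g(n, g(r, r))) = 1 + max(0, 1) = 2
depth(g(g(m, g(g(h(r, m), r), g(r, r))), g(n, g(r, r)))) = 1 + max(4, 2) = 5
depth(g(n, m)) = 1 + max(0, 0) = 1
depth(h(g(n, m), r)) = 1 + max(1, 0) = 2
depth(g(h(g(n, m), r), h(r, m))) = 1 + max(2, 1) = 3
depth(g(r, n)) = 1 + max(0, 0) = 1
depth(h(r, r)) = 1 + max(0, 0) = 1
depth(g(g(r, n), h(r, r))) = 1 + max(1, 1) = 2
depth(h(g(g(r, n), h(r, r)), r)) = 1 + max(2, 0) = 3
depth(g(g(h(g(n, m), r), h(r, m)), h(g(g(r, n), h(r, r)), r))) = 1 + max(3, 3) = 4
depth(g(r, g(r, r))) = 1 + max(0, 1) = 2
depth(g(g(r, g(r, r)), n)) = 1 + max(2, 0) = 3
depth(h(h(n, n), g(g(r, g(r, r)), n))) = 1 + max(1, 3) = 4
depth(h(g(g(h(g(n, m), r), h(r, m)), h(g(g(r, n), h(r, r)), r)), h(h(n, n), g(g(r, g(r, r)), n)))) = 1 + max(4, 4) = 5
depth(g(g(g(m, g(g(h(r, m), r), g(r, r))), g(n, g(r, r))), h(g(g(h(g(n, m), r), h(r, m)), h(g(g(r, n), h(r, r)), r)), h(h(n, n), g(g(r, g(r, r)), n))))) = 1 + max(5, 5) = 6
depth(h(h(g(h(m, n), h(n, n)), g(n, g(m, n))), g(g(g(m, g(g(h(r, m), r), g(r, r))), g(n, g(r, r))), h(g(g(h(g(n, m), r), h(r, m)), h(g(g(r, n), h(r, r)), r)), h(h(n, n), g(g(r, g(r, r)), n)))))) = 1 + max(3, 6) = 7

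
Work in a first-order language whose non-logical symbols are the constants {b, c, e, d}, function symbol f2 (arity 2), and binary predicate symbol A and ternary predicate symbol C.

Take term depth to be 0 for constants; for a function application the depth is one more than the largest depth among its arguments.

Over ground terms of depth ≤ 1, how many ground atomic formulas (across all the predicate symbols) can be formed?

First count ground terms of depth ≤ 1.
Write N_k for the number of ground terms of depth ≤ k. A term of depth ≤ k is either a constant or a function symbol applied to arguments of depth ≤ k−1, so N_k = 4 + N_{k-1}^2.
N_0 = 4
N_1 = 4 + 4^2 = 20
So |H| = 20.
A ground atom is a predicate applied to a tuple of terms from H, so the count is the sum over predicates of |H|^arity:
  A: 20^2 = 400;  C: 20^3 = 8000
Total ground atoms: 400 + 8000 = 8400.

8400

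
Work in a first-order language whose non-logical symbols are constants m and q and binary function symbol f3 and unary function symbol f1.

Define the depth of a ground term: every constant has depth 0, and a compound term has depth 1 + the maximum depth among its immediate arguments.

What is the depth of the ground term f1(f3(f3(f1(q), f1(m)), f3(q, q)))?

depth(f1(q)) = 1 + depth(q) = 1 + 0 = 1
depth(f1(m)) = 1 + depth(m) = 1 + 0 = 1
depth(f3(f1(q), f1(m))) = 1 + max(1, 1) = 2
depth(f3(q, q)) = 1 + max(0, 0) = 1
depth(f3(f3(f1(q), f1(m)), f3(q, q))) = 1 + max(2, 1) = 3
depth(f1(f3(f3(f1(q), f1(m)), f3(q, q)))) = 1 + depth(f3(f3(f1(q), f1(m)), f3(q, q))) = 1 + 3 = 4

4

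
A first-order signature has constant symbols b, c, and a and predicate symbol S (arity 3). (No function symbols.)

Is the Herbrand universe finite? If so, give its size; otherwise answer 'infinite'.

3

There are no function symbols, so every ground term is one of the 3 constants.
The Herbrand universe is {b, c, a}, which is finite with 3 elements.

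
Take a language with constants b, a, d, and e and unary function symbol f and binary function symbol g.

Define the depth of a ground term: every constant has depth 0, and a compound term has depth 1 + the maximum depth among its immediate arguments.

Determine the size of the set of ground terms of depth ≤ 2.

Write N_k for the number of ground terms of depth ≤ k. A term of depth ≤ k is either a constant or a function symbol applied to arguments of depth ≤ k−1, so N_k = 4 + N_{k-1} + N_{k-1}^2.
N_0 = 4
N_1 = 4 + 4 + 4^2 = 24
N_2 = 4 + 24 + 24^2 = 604

604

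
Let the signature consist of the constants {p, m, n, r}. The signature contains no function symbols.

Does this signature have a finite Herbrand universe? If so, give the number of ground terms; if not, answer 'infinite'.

There are no function symbols, so every ground term is one of the 4 constants.
The Herbrand universe is {p, m, n, r}, which is finite with 4 elements.

4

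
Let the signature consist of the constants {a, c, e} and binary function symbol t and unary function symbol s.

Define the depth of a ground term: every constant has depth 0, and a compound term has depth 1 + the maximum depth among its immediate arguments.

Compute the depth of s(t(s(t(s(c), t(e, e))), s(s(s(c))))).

depth(s(c)) = 1 + depth(c) = 1 + 0 = 1
depth(t(e, e)) = 1 + max(0, 0) = 1
depth(t(s(c), t(e, e))) = 1 + max(1, 1) = 2
depth(s(t(s(c), t(e, e)))) = 1 + depth(t(s(c), t(e, e))) = 1 + 2 = 3
depth(s(s(c))) = 1 + depth(s(c)) = 1 + 1 = 2
depth(s(s(s(c)))) = 1 + depth(s(s(c))) = 1 + 2 = 3
depth(t(s(t(s(c), t(e, e))), s(s(s(c))))) = 1 + max(3, 3) = 4
depth(s(t(s(t(s(c), t(e, e))), s(s(s(c)))))) = 1 + depth(t(s(t(s(c), t(e, e))), s(s(s(c))))) = 1 + 4 = 5

5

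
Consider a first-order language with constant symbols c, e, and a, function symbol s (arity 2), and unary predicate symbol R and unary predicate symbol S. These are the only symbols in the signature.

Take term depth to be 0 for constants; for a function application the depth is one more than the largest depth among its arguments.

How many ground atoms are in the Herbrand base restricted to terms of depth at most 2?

294

First count ground terms of depth ≤ 2.
Let N_k = |{terms of depth ≤ k}|. Then N_0 = 3 and N_k = 3 + N_{k-1}^2 for k ≥ 1 (one summand per function symbol, arity giving the exponent).
N_0 = 3
N_1 = 3 + 3^2 = 12
N_2 = 3 + 12^2 = 147
So |H| = 147.
A ground atom is a predicate applied to a tuple of terms from H, so the count is the sum over predicates of |H|^arity:
  R: 147;  S: 147
Total ground atoms: 147 + 147 = 294.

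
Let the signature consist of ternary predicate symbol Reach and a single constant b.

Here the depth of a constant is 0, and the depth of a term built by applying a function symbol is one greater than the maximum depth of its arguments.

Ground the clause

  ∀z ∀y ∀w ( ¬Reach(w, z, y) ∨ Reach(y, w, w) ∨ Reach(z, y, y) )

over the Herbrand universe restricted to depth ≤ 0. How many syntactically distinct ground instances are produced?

1

Ground terms of depth ≤ 0:
  With no function symbols every ground term is a constant, so there is exactly 1 ground term at every depth bound.
  N_0 = 1
  Explicitly: b.
So there is exactly 1 ground term available for substitution.
Each of z, y, w ranges independently over the available ground terms, and distinct assignments produce distinct instances.
Number of ground instances = 1^3 = 1.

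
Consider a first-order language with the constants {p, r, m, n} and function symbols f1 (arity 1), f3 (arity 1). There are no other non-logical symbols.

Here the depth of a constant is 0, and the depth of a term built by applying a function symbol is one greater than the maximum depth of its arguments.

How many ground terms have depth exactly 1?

8

Let N_k count ground terms of depth at most k. Each non-constant term of depth ≤ k is some function symbol applied to depth-≤(k−1) arguments, giving N_k = 4 + N_{k-1} + N_{k-1}.
N_0 = 4
N_1 = 4 + 4 + 4 = 12
Terms of depth exactly 1: N_1 − N_0 = 12 − 4 = 8.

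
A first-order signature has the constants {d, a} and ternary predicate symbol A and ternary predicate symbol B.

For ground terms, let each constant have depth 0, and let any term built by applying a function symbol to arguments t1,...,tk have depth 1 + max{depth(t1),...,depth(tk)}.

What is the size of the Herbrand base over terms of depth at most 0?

16

First count ground terms of depth ≤ 0.
With no function symbols every ground term is a constant, so there are exactly 2 ground terms at every depth bound.
N_0 = 2
Explicitly: d, a.
So |H| = 2.
Each predicate of arity r yields |H|^r ground atoms (one per choice of an r-tuple from H):
  A: 2^3 = 8;  B: 2^3 = 8
Total ground atoms: 8 + 8 = 16.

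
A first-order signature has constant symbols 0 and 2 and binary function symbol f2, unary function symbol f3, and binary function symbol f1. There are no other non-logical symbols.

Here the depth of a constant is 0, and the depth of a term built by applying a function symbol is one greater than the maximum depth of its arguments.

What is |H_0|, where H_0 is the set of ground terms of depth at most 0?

2

Write N_k for the number of ground terms of depth ≤ k. A term of depth ≤ k is either a constant or a function symbol applied to arguments of depth ≤ k−1, so N_k = 2 + N_{k-1}^2 + N_{k-1} + N_{k-1}^2.
N_0 = 2
Explicitly: 0, 2.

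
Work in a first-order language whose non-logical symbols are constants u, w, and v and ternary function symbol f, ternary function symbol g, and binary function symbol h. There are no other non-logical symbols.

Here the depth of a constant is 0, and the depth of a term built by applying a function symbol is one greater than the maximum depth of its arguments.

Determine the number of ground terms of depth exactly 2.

579285

Let N_k count ground terms of depth at most k. Each non-constant term of depth ≤ k is some function symbol applied to depth-≤(k−1) arguments, giving N_k = 3 + N_{k-1}^3 + N_{k-1}^3 + N_{k-1}^2.
N_0 = 3
N_1 = 3 + 3^3 + 3^3 + 3^2 = 66
N_2 = 3 + 66^3 + 66^3 + 66^2 = 579351
Terms of depth exactly 2: N_2 − N_1 = 579351 − 66 = 579285.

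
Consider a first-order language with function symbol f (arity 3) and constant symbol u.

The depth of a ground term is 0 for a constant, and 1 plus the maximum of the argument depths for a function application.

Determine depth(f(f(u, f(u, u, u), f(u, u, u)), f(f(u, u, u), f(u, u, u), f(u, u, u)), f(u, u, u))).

depth(f(u, u, u)) = 1 + max(0, 0, 0) = 1
depth(f(u, f(u, u, u), f(u, u, u))) = 1 + max(0, 1, 1) = 2
depth(f(f(u, u, u), f(u, u, u), f(u, u, u))) = 1 + max(1, 1, 1) = 2
depth(f(f(u, f(u, u, u), f(u, u, u)), f(f(u, u, u), f(u, u, u), f(u, u, u)), f(u, u, u))) = 1 + max(2, 2, 1) = 3

3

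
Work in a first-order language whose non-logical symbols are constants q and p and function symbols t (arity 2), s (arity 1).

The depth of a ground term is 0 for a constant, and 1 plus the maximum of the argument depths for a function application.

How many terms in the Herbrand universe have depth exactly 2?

66

Let N_k count ground terms of depth at most k. Each non-constant term of depth ≤ k is some function symbol applied to depth-≤(k−1) arguments, giving N_k = 2 + N_{k-1}^2 + N_{k-1}.
N_0 = 2
N_1 = 2 + 2^2 + 2 = 8
N_2 = 2 + 8^2 + 8 = 74
Terms of depth exactly 2: N_2 − N_1 = 74 − 8 = 66.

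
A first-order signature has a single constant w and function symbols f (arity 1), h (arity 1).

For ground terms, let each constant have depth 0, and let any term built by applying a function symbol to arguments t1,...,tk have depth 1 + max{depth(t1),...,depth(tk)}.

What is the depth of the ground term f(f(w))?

2

depth(f(w)) = 1 + depth(w) = 1 + 0 = 1
depth(f(f(w))) = 1 + depth(f(w)) = 1 + 1 = 2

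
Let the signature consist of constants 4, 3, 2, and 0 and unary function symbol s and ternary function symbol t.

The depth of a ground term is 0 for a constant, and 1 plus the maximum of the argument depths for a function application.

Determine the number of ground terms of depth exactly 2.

Let N_k count ground terms of depth at most k. Each non-constant term of depth ≤ k is some function symbol applied to depth-≤(k−1) arguments, giving N_k = 4 + N_{k-1} + N_{k-1}^3.
N_0 = 4
N_1 = 4 + 4 + 4^3 = 72
N_2 = 4 + 72 + 72^3 = 373324
Terms of depth exactly 2: N_2 − N_1 = 373324 − 72 = 373252.

373252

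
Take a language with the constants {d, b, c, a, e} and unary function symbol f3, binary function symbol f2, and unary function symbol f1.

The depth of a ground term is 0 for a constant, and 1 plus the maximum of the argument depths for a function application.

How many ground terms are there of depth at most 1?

40

Write N_k for the number of ground terms of depth ≤ k. A term of depth ≤ k is either a constant or a function symbol applied to arguments of depth ≤ k−1, so N_k = 5 + N_{k-1} + N_{k-1}^2 + N_{k-1}.
N_0 = 5
N_1 = 5 + 5 + 5^2 + 5 = 40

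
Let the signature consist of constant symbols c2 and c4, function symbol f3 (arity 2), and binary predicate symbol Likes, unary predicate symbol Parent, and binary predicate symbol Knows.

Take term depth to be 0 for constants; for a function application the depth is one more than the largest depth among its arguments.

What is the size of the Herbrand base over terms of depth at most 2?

First count ground terms of depth ≤ 2.
Count level by level. With function symbols f3/2, the terms of depth ≤ k are the 2 constants together with each function applied to depth-≤(k−1) tuples, so N_k = 2 + N_{k-1}^2.
N_0 = 2
N_1 = 2 + 2^2 = 6
N_2 = 2 + 6^2 = 38
So |H| = 38.
For each predicate symbol, the number of ground atoms is |H| raised to its arity; summing:
  Likes: 38^2 = 1444;  Parent: 38;  Knows: 38^2 = 1444
Total ground atoms: 1444 + 38 + 1444 = 2926.

2926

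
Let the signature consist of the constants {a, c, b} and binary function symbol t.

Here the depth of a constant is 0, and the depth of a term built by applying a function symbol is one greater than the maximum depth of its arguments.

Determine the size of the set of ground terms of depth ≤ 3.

21612

Let N_k = |{terms of depth ≤ k}|. Then N_0 = 3 and N_k = 3 + N_{k-1}^2 for k ≥ 1 (one summand per function symbol, arity giving the exponent).
N_0 = 3
N_1 = 3 + 3^2 = 12
N_2 = 3 + 12^2 = 147
N_3 = 3 + 147^2 = 21612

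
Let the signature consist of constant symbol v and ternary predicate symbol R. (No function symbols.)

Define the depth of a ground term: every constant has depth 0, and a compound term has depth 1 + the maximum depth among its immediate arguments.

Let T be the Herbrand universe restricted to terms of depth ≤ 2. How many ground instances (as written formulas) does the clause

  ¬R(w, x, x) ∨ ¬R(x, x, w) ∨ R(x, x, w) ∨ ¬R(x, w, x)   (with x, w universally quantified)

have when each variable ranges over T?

1

Ground terms of depth ≤ 2:
  With no function symbols every ground term is a constant, so there is exactly 1 ground term at every depth bound.
  N_0 = 1
  N_1 = 1
  N_2 = 1
  Explicitly: v.
So there is exactly 1 ground term available for substitution.
There are 2 variables to instantiate (x, w), each occurring in at least one literal, so different choices give different ground instances.
Number of ground instances = 1^2 = 1.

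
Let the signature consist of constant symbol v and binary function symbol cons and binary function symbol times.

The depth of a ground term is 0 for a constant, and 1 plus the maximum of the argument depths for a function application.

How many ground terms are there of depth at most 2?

Let N_k = |{terms of depth ≤ k}|. Then N_0 = 1 and N_k = 1 + N_{k-1}^2 + N_{k-1}^2 for k ≥ 1 (one summand per function symbol, arity giving the exponent).
N_0 = 1
N_1 = 1 + 1^2 + 1^2 = 3
N_2 = 1 + 3^2 + 3^2 = 19

19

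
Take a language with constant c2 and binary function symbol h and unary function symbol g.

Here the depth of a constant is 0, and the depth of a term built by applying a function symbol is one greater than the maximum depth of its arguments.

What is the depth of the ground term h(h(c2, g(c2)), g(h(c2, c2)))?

3

depth(g(c2)) = 1 + depth(c2) = 1 + 0 = 1
depth(h(c2, g(c2))) = 1 + max(0, 1) = 2
depth(h(c2, c2)) = 1 + max(0, 0) = 1
depth(g(h(c2, c2))) = 1 + depth(h(c2, c2)) = 1 + 1 = 2
depth(h(h(c2, g(c2)), g(h(c2, c2)))) = 1 + max(2, 2) = 3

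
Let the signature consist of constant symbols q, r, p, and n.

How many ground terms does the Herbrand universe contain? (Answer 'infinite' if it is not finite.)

4

There are no function symbols, so every ground term is one of the 4 constants.
The Herbrand universe is {q, r, p, n}, which is finite with 4 elements.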